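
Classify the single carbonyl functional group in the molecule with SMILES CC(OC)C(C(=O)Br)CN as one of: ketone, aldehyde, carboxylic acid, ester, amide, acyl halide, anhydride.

The carbonyl is in the CH(COBr) segment: pendant –C(=O)X: carbonyl C bonded to C and halogen → acyl halide.

acyl halide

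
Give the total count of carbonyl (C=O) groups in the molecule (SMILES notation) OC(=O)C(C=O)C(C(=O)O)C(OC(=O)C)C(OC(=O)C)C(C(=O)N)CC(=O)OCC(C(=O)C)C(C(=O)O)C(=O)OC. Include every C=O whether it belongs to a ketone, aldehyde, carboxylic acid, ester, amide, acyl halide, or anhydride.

10

HOOC: carboxylic acid, 1 C=O (running total 1).
CH(CHO): aldehyde, 1 C=O (running total 2).
CH(COOH): carboxylic acid, 1 C=O (running total 3).
CH(OCOCH3): ester, 1 C=O (running total 4).
CH(OCOCH3): ester, 1 C=O (running total 5).
CH(CONH2): amide, 1 C=O (running total 6).
CH2COOCH2: ester, 1 C=O (running total 7).
CH(COCH3): ketone, 1 C=O (running total 8).
CH(COOH): carboxylic acid, 1 C=O (running total 9).
COOCH3: ester, 1 C=O (running total 10).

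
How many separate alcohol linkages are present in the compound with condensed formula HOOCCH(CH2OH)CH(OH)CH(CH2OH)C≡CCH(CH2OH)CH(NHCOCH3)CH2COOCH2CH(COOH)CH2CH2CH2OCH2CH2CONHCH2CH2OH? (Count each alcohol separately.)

5

Taking each segment in turn:
  HOOC: –COOH: carbonyl C bonded to –OH and C → carboxylic acid (the –OH is not a separate alcohol).
  CH(CH2OH): pendant –CH2OH on an sp³ backbone C → alcohol.
  CH(OH): –OH on an sp³ carbon → alcohol (secondary).
  CH(CH2OH): pendant –CH2OH on an sp³ backbone C → alcohol.
  C≡C: C≡C triple bond → alkyne.
  CH(CH2OH): pendant –CH2OH on an sp³ backbone C → alcohol.
  CH(NHCOCH3): pendant –NHC(=O)CH3: N bonded to a carbonyl → amide (not amine).
  CH2COOCH2: –C(=O)–O–C with C on the carbonyl side → ester.
  CH(COOH): pendant –COOH: carbonyl C bonded to C and –OH → carboxylic acid.
  CH2OCH2: C–O–C with sp³ carbons on both sides and no adjacent C=O → ether.
  CH2CONHCH2: –C(=O)–N– linkage → amide (the N is not an amine).
  CH2OH: –OH on an sp³ carbon → alcohol.
Alcohol appears at: CH(CH2OH), CH(OH), CH(CH2OH), CH(CH2OH), CH2OH → 5.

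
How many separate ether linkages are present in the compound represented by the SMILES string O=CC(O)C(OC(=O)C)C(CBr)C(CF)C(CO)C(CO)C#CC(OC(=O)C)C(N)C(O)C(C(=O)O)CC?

0

terminal –CHO: carbonyl C bonded to H and C → aldehyde.
–OH on an sp³ carbon → alcohol (secondary).
pendant –OC(=O)CH3: an acyloxy group → ester.
pendant –CH2X: halogen on sp³ carbon → alkyl halide.
pendant –CH2X: halogen on sp³ carbon → alkyl halide.
pendant –CH2OH on an sp³ backbone C → alcohol.
pendant –CH2OH on an sp³ backbone C → alcohol.
C≡C triple bond → alkyne.
pendant –OC(=O)CH3: an acyloxy group → ester.
–NH2 on an sp³ carbon with no adjacent C=O → amine.
–OH on an sp³ carbon → alcohol (secondary).
pendant –COOH: carbonyl C bonded to C and –OH → carboxylic acid.
No segment is a ether: CH(OH) is alcohol, not ether; CH(OCOCH3) is ester, not ether; CH(CH2OH) is alcohol, not ether. → 0.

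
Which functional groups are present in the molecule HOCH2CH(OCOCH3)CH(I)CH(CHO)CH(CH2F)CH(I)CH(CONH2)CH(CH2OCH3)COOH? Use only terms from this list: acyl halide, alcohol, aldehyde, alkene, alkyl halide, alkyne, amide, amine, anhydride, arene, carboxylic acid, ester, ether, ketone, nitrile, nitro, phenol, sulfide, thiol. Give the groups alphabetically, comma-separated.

Taking each segment in turn:
  HOCH2: HO– on an sp³ carbon → alcohol.
  CH(OCOCH3): pendant –OC(=O)CH3: an acyloxy group → ester.
  CH(I): halogen on an sp³ carbon → alkyl halide.
  CH(CHO): pendant –CHO: carbonyl C bonded to C and H → aldehyde.
  CH(CH2F): pendant –CH2X: halogen on sp³ carbon → alkyl halide.
  CH(I): halogen on an sp³ carbon → alkyl halide.
  CH(CONH2): pendant –CONH2: carbonyl C bonded to C and N → amide.
  CH(CH2OCH3): pendant –CH2OCH3: C–O–C linkage → ether.
  COOH: –COOH: carbonyl C bonded to –OH and C → carboxylic acid (the –OH is not a separate alcohol).

alcohol, aldehyde, alkyl halide, amide, carboxylic acid, ester, ether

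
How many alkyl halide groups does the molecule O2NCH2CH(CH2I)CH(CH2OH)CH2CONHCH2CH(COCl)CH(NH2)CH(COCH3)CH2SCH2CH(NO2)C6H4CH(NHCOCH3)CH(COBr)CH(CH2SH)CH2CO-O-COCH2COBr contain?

Reading the structure from left to right:
  O2NCH2: –NO2 on carbon → nitro group.
  CH(CH2I): pendant –CH2X: halogen on sp³ carbon → alkyl halide.
  CH(CH2OH): pendant –CH2OH on an sp³ backbone C → alcohol.
  CH2CONHCH2: –C(=O)–N– linkage → amide (the N is not an amine).
  CH(COCl): pendant –C(=O)X: carbonyl C bonded to C and halogen → acyl halide.
  CH(NH2): –NH2 on an sp³ carbon with no adjacent C=O → amine.
  CH(COCH3): pendant –COCH3: carbonyl C bonded to two carbons → ketone.
  CH2SCH2: C–S–C linkage → sulfide (thioether).
  CH(NO2): –NO2 on an sp³ carbon → nitro (the N=O is not a carbonyl).
  C6H4: para-disubstituted benzene ring → arene.
  CH(NHCOCH3): pendant –NHC(=O)CH3: N bonded to a carbonyl → amide (not amine).
  CH(COBr): pendant –C(=O)X: carbonyl C bonded to C and halogen → acyl halide.
  CH(CH2SH): pendant –CH2SH → thiol.
  CH2CO-O-COCH2: two acyl groups sharing one oxygen, –C(=O)–O–C(=O)– → anhydride.
  COBr: –C(=O)Br: carbonyl C bonded to C and to a halogen → acyl halide (not alkyl halide).
Alkyl halide appears at: CH(CH2I) → 1.

1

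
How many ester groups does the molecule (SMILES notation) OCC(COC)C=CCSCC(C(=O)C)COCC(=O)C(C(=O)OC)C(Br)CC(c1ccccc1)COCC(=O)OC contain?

2

HO– on an sp³ carbon → alcohol.
pendant –CH2OCH3: C–O–C linkage → ether.
C=C double bond → alkene.
C–S–C linkage → sulfide (thioether).
pendant –COCH3: carbonyl C bonded to two carbons → ketone.
C–O–C with sp³ carbons on both sides and no adjacent C=O → ether.
–C(=O)– with carbon on both sides → ketone.
pendant –COOCH3: carbonyl C bonded to C and –OCH3 → ester.
halogen on an sp³ carbon → alkyl halide.
pendant –C6H5: benzene ring → arene.
C–O–C with sp³ carbons on both sides and no adjacent C=O → ether.
–C(=O)OCH3: carbonyl C bonded to C and to –OCH3 → ester (not ketone + ether).
Ester appears at: CH(COOCH3), COOCH3 → 2.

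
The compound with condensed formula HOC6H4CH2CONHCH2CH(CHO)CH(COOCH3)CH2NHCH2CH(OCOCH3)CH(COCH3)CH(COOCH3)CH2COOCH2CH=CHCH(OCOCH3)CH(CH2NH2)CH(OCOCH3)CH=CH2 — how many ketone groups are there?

1

Reading the structure from left to right:
  HOC6H4: –OH attached directly to an aromatic ring → phenol (not alcohol); the ring itself is an arene.
  CH2CONHCH2: –C(=O)–N– linkage → amide (the N is not an amine).
  CH(CHO): pendant –CHO: carbonyl C bonded to C and H → aldehyde.
  CH(COOCH3): pendant –COOCH3: carbonyl C bonded to C and –OCH3 → ester.
  CH2NHCH2: C–N–C with sp³ carbons and no adjacent C=O → amine (secondary).
  CH(OCOCH3): pendant –OC(=O)CH3: an acyloxy group → ester.
  CH(COCH3): pendant –COCH3: carbonyl C bonded to two carbons → ketone.
  CH(COOCH3): pendant –COOCH3: carbonyl C bonded to C and –OCH3 → ester.
  CH2COOCH2: –C(=O)–O–C with C on the carbonyl side → ester.
  CH=CH: C=C double bond → alkene.
  CH(OCOCH3): pendant –OC(=O)CH3: an acyloxy group → ester.
  CH(CH2NH2): pendant –CH2NH2: N on sp³ C, no adjacent C=O → amine.
  CH(OCOCH3): pendant –OC(=O)CH3: an acyloxy group → ester.
  CH=CH2: C=C double bond → alkene.
Ketone appears at: CH(COCH3) → 1.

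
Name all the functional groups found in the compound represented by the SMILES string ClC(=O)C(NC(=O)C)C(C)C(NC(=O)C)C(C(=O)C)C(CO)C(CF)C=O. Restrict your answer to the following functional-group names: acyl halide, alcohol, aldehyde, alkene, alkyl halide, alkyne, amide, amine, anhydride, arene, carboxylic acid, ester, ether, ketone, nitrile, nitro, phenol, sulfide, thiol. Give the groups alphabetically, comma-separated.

Taking each segment in turn:
  ClCO: –C(=O)Cl: carbonyl C bonded to C and to a halogen → acyl halide (not alkyl halide).
  CH(NHCOCH3): pendant –NHC(=O)CH3: N bonded to a carbonyl → amide (not amine).
  CH(NHCOCH3): pendant –NHC(=O)CH3: N bonded to a carbonyl → amide (not amine).
  CH(COCH3): pendant –COCH3: carbonyl C bonded to two carbons → ketone.
  CH(CH2OH): pendant –CH2OH on an sp³ backbone C → alcohol.
  CH(CH2F): pendant –CH2X: halogen on sp³ carbon → alkyl halide.
  CHO: terminal –CHO: carbonyl C bonded to H and C → aldehyde.

acyl halide, alcohol, aldehyde, alkyl halide, amide, ketone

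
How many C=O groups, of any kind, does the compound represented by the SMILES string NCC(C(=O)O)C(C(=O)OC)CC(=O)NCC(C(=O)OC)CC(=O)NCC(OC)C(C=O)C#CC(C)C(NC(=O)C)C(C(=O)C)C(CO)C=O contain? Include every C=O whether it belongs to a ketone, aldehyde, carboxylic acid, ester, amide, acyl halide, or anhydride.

9

CH(COOH): carboxylic acid, 1 C=O (running total 1).
CH(COOCH3): ester, 1 C=O (running total 2).
CH2CONHCH2: amide, 1 C=O (running total 3).
CH(COOCH3): ester, 1 C=O (running total 4).
CH2CONHCH2: amide, 1 C=O (running total 5).
CH(CHO): aldehyde, 1 C=O (running total 6).
CH(NHCOCH3): amide, 1 C=O (running total 7).
CH(COCH3): ketone, 1 C=O (running total 8).
CHO: aldehyde, 1 C=O (running total 9).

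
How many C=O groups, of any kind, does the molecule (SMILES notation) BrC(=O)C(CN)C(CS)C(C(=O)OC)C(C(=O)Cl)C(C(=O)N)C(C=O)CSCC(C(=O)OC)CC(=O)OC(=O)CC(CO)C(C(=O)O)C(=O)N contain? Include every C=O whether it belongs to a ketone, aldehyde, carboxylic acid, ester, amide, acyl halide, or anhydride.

10

BrCO: acyl halide, 1 C=O (running total 1).
CH(COOCH3): ester, 1 C=O (running total 2).
CH(COCl): acyl halide, 1 C=O (running total 3).
CH(CONH2): amide, 1 C=O (running total 4).
CH(CHO): aldehyde, 1 C=O (running total 5).
CH(COOCH3): ester, 1 C=O (running total 6).
CH2CO-O-COCH2: anhydride, 2 C=O (running total 8).
CH(COOH): carboxylic acid, 1 C=O (running total 9).
CONH2: amide, 1 C=O (running total 10).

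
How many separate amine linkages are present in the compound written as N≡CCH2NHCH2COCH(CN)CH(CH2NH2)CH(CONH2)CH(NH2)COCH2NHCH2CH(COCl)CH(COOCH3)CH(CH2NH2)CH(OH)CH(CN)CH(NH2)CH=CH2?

N≡C–: carbon triple-bonded to nitrogen → nitrile.
C–N–C with sp³ carbons and no adjacent C=O → amine (secondary).
–C(=O)– with carbon on both sides → ketone.
pendant –C≡N: nitrile.
pendant –CH2NH2: N on sp³ C, no adjacent C=O → amine.
pendant –CONH2: carbonyl C bonded to C and N → amide.
–NH2 on an sp³ carbon with no adjacent C=O → amine.
–C(=O)– with carbon on both sides → ketone.
C–N–C with sp³ carbons and no adjacent C=O → amine (secondary).
pendant –C(=O)X: carbonyl C bonded to C and halogen → acyl halide.
pendant –COOCH3: carbonyl C bonded to C and –OCH3 → ester.
pendant –CH2NH2: N on sp³ C, no adjacent C=O → amine.
–OH on an sp³ carbon → alcohol (secondary).
pendant –C≡N: nitrile.
–NH2 on an sp³ carbon with no adjacent C=O → amine.
C=C double bond → alkene.
Amine appears at: CH2NHCH2, CH(CH2NH2), CH(NH2), CH2NHCH2, CH(CH2NH2), CH(NH2) → 6.

6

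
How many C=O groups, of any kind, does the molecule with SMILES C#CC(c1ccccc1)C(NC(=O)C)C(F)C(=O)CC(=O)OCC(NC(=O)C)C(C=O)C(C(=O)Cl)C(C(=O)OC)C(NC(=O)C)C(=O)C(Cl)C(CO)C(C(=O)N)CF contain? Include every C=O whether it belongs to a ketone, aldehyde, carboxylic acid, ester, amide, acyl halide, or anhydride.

CH(NHCOCH3): amide, 1 C=O (running total 1).
CO: ketone, 1 C=O (running total 2).
CH2COOCH2: ester, 1 C=O (running total 3).
CH(NHCOCH3): amide, 1 C=O (running total 4).
CH(CHO): aldehyde, 1 C=O (running total 5).
CH(COCl): acyl halide, 1 C=O (running total 6).
CH(COOCH3): ester, 1 C=O (running total 7).
CH(NHCOCH3): amide, 1 C=O (running total 8).
CO: ketone, 1 C=O (running total 9).
CH(CONH2): amide, 1 C=O (running total 10).

10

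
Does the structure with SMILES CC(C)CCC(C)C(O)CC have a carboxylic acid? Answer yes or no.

no

  CH(OH): –OH on an sp³ carbon → alcohol (secondary).
The groups actually present are: alcohol.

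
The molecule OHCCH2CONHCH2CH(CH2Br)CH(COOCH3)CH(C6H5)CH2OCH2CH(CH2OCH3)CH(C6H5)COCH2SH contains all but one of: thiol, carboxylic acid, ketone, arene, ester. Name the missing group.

carboxylic acid

thiol: present (CH2SH — –SH on an sp³ carbon → thiol).
arene: present (CH(C6H5) — pendant –C6H5: benzene ring → arene).
ester: present (CH(COOCH3) — pendant –COOCH3: carbonyl C bonded to C and –OCH3 → ester).
ketone: present (CO — –C(=O)– with carbon on both sides → ketone).
carboxylic acid: absent. In CH(COOCH3), the acyl oxygen is bonded to carbon (–O–C), not to H, so this is an ester. In CH2CONHCH2, the carbonyl is bonded to nitrogen, not to –OH; that is an amide.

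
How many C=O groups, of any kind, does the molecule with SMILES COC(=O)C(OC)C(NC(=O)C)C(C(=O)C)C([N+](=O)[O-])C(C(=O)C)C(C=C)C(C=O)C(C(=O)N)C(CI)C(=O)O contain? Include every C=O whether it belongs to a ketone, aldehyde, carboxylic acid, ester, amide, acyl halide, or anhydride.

7

CH3OOC: ester, 1 C=O (running total 1).
CH(NHCOCH3): amide, 1 C=O (running total 2).
CH(COCH3): ketone, 1 C=O (running total 3).
CH(COCH3): ketone, 1 C=O (running total 4).
CH(CHO): aldehyde, 1 C=O (running total 5).
CH(CONH2): amide, 1 C=O (running total 6).
COOH: carboxylic acid, 1 C=O (running total 7).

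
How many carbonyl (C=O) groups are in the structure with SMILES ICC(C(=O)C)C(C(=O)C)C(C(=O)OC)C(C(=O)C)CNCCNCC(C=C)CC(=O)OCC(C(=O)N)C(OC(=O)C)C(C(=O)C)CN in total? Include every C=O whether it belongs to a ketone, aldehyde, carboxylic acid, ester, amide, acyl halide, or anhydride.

8

CH(COCH3): ketone, 1 C=O (running total 1).
CH(COCH3): ketone, 1 C=O (running total 2).
CH(COOCH3): ester, 1 C=O (running total 3).
CH(COCH3): ketone, 1 C=O (running total 4).
CH2COOCH2: ester, 1 C=O (running total 5).
CH(CONH2): amide, 1 C=O (running total 6).
CH(OCOCH3): ester, 1 C=O (running total 7).
CH(COCH3): ketone, 1 C=O (running total 8).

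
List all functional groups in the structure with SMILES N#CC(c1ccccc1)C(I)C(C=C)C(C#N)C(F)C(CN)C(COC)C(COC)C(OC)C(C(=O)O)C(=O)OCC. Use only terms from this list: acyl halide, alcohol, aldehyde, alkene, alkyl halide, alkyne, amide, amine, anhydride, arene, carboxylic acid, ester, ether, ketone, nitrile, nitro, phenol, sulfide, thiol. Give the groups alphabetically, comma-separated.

Taking each segment in turn:
  N≡C: N≡C–: carbon triple-bonded to nitrogen → nitrile.
  CH(C6H5): pendant –C6H5: benzene ring → arene.
  CH(I): halogen on an sp³ carbon → alkyl halide.
  CH(CH=CH2): pendant –CH=CH2: C=C double bond → alkene.
  CH(CN): pendant –C≡N: nitrile.
  CH(F): halogen on an sp³ carbon → alkyl halide.
  CH(CH2NH2): pendant –CH2NH2: N on sp³ C, no adjacent C=O → amine.
  CH(CH2OCH3): pendant –CH2OCH3: C–O–C linkage → ether.
  CH(CH2OCH3): pendant –CH2OCH3: C–O–C linkage → ether.
  CH(OCH3): pendant –OCH3: C–O–C with sp³ C, no adjacent C=O → ether.
  CH(COOH): pendant –COOH: carbonyl C bonded to C and –OH → carboxylic acid.
  COOCH2CH3: –C(=O)OCH2CH3: carbonyl C bonded to C and to –OEt → ester.

alkene, alkyl halide, amine, arene, carboxylic acid, ester, ether, nitrile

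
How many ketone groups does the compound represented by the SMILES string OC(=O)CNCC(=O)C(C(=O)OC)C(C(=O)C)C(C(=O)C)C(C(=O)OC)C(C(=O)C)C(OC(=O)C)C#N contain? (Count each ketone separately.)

4

Taking each segment in turn:
  HOOC: –COOH: carbonyl C bonded to –OH and C → carboxylic acid (the –OH is not a separate alcohol).
  CH2NHCH2: C–N–C with sp³ carbons and no adjacent C=O → amine (secondary).
  CO: –C(=O)– with carbon on both sides → ketone.
  CH(COOCH3): pendant –COOCH3: carbonyl C bonded to C and –OCH3 → ester.
  CH(COCH3): pendant –COCH3: carbonyl C bonded to two carbons → ketone.
  CH(COCH3): pendant –COCH3: carbonyl C bonded to two carbons → ketone.
  CH(COOCH3): pendant –COOCH3: carbonyl C bonded to C and –OCH3 → ester.
  CH(COCH3): pendant –COCH3: carbonyl C bonded to two carbons → ketone.
  CH(OCOCH3): pendant –OC(=O)CH3: an acyloxy group → ester.
  CN: –C≡N: carbon triple-bonded to nitrogen → nitrile.
Ketone appears at: CO, CH(COCH3), CH(COCH3), CH(COCH3) → 4.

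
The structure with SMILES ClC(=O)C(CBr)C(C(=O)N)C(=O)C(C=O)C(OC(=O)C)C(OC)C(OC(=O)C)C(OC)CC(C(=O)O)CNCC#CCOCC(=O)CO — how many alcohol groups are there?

1

Taking each segment in turn:
  ClCO: –C(=O)Cl: carbonyl C bonded to C and to a halogen → acyl halide (not alkyl halide).
  CH(CH2Br): pendant –CH2X: halogen on sp³ carbon → alkyl halide.
  CH(CONH2): pendant –CONH2: carbonyl C bonded to C and N → amide.
  CO: –C(=O)– with carbon on both sides → ketone.
  CH(CHO): pendant –CHO: carbonyl C bonded to C and H → aldehyde.
  CH(OCOCH3): pendant –OC(=O)CH3: an acyloxy group → ester.
  CH(OCH3): pendant –OCH3: C–O–C with sp³ C, no adjacent C=O → ether.
  CH(OCOCH3): pendant –OC(=O)CH3: an acyloxy group → ester.
  CH(OCH3): pendant –OCH3: C–O–C with sp³ C, no adjacent C=O → ether.
  CH(COOH): pendant –COOH: carbonyl C bonded to C and –OH → carboxylic acid.
  CH2NHCH2: C–N–C with sp³ carbons and no adjacent C=O → amine (secondary).
  C≡C: C≡C triple bond → alkyne.
  CH2OCH2: C–O–C with sp³ carbons on both sides and no adjacent C=O → ether.
  CO: –C(=O)– with carbon on both sides → ketone.
  CH2OH: –OH on an sp³ carbon → alcohol.
Alcohol appears at: CH2OH → 1.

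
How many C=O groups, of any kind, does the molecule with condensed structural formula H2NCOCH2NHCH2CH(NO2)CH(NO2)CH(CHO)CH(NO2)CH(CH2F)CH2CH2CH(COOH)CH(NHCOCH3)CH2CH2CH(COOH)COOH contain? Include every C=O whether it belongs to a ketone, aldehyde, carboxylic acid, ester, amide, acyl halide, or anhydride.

6

H2NCO: amide, 1 C=O (running total 1).
CH(CHO): aldehyde, 1 C=O (running total 2).
CH(COOH): carboxylic acid, 1 C=O (running total 3).
CH(NHCOCH3): amide, 1 C=O (running total 4).
CH(COOH): carboxylic acid, 1 C=O (running total 5).
COOH: carboxylic acid, 1 C=O (running total 6).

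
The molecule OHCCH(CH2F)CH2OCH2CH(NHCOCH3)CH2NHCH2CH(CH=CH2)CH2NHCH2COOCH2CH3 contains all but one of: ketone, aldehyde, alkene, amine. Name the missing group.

aldehyde: present (OHC — terminal –CHO: carbonyl C bonded to H and C → aldehyde).
amine: present (CH2NHCH2 — C–N–C with sp³ carbons and no adjacent C=O → amine (secondary)).
alkene: present (CH(CH=CH2) — pendant –CH=CH2: C=C double bond → alkene).
ketone: absent. In COOCH2CH3, the C=O is bonded to an –O–C group, which defines an ester, not a ketone. In CH(NHCOCH3), the C=O is bonded to nitrogen, which defines an amide, not a ketone. In OHC, the carbonyl carbon carries an H, so it is an aldehyde, not a ketone.

ketone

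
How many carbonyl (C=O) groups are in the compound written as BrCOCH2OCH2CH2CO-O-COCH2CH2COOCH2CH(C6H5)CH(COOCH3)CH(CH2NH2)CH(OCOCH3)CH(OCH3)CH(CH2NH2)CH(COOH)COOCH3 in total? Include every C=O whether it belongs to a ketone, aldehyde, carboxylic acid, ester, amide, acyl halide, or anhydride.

8

BrCO: acyl halide, 1 C=O (running total 1).
CH2CO-O-COCH2: anhydride, 2 C=O (running total 3).
CH2COOCH2: ester, 1 C=O (running total 4).
CH(COOCH3): ester, 1 C=O (running total 5).
CH(OCOCH3): ester, 1 C=O (running total 6).
CH(COOH): carboxylic acid, 1 C=O (running total 7).
COOCH3: ester, 1 C=O (running total 8).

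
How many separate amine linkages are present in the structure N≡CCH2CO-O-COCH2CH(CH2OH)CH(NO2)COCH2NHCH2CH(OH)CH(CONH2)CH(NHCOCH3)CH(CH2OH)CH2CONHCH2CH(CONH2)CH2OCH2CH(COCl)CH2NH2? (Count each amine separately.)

2

Reading the structure from left to right:
  N≡C: N≡C–: carbon triple-bonded to nitrogen → nitrile.
  CH2CO-O-COCH2: two acyl groups sharing one oxygen, –C(=O)–O–C(=O)– → anhydride.
  CH(CH2OH): pendant –CH2OH on an sp³ backbone C → alcohol.
  CH(NO2): –NO2 on an sp³ carbon → nitro (the N=O is not a carbonyl).
  CO: –C(=O)– with carbon on both sides → ketone.
  CH2NHCH2: C–N–C with sp³ carbons and no adjacent C=O → amine (secondary).
  CH(OH): –OH on an sp³ carbon → alcohol (secondary).
  CH(CONH2): pendant –CONH2: carbonyl C bonded to C and N → amide.
  CH(NHCOCH3): pendant –NHC(=O)CH3: N bonded to a carbonyl → amide (not amine).
  CH(CH2OH): pendant –CH2OH on an sp³ backbone C → alcohol.
  CH2CONHCH2: –C(=O)–N– linkage → amide (the N is not an amine).
  CH(CONH2): pendant –CONH2: carbonyl C bonded to C and N → amide.
  CH2OCH2: C–O–C with sp³ carbons on both sides and no adjacent C=O → ether.
  CH(COCl): pendant –C(=O)X: carbonyl C bonded to C and halogen → acyl halide.
  CH2NH2: –NH2 on an sp³ carbon with no adjacent C=O → amine.
Amine appears at: CH2NHCH2, CH2NH2 → 2.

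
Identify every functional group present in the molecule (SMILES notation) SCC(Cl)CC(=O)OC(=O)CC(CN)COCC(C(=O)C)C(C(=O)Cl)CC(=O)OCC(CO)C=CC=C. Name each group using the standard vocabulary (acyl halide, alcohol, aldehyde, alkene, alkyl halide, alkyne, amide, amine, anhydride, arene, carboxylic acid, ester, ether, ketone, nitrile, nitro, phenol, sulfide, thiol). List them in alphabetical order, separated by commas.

–SH on an sp³ carbon → thiol.
halogen on an sp³ carbon → alkyl halide.
two acyl groups sharing one oxygen, –C(=O)–O–C(=O)– → anhydride.
pendant –CH2NH2: N on sp³ C, no adjacent C=O → amine.
C–O–C with sp³ carbons on both sides and no adjacent C=O → ether.
pendant –COCH3: carbonyl C bonded to two carbons → ketone.
pendant –C(=O)X: carbonyl C bonded to C and halogen → acyl halide.
–C(=O)–O–C with C on the carbonyl side → ester.
pendant –CH2OH on an sp³ backbone C → alcohol.
C=C double bond → alkene.
C=C double bond → alkene.

acyl halide, alcohol, alkene, alkyl halide, amine, anhydride, ester, ether, ketone, thiol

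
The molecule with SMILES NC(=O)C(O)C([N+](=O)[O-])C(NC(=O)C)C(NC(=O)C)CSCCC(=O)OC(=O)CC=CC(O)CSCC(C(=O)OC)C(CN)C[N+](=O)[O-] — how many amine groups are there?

1

Working along the chain:
  H2NCO: –C(=O)NH2: carbonyl C bonded to C and to N → amide (the N is not a separate amine).
  CH(OH): –OH on an sp³ carbon → alcohol (secondary).
  CH(NO2): –NO2 on an sp³ carbon → nitro (the N=O is not a carbonyl).
  CH(NHCOCH3): pendant –NHC(=O)CH3: N bonded to a carbonyl → amide (not amine).
  CH(NHCOCH3): pendant –NHC(=O)CH3: N bonded to a carbonyl → amide (not amine).
  CH2SCH2: C–S–C linkage → sulfide (thioether).
  CH2CO-O-COCH2: two acyl groups sharing one oxygen, –C(=O)–O–C(=O)– → anhydride.
  CH=CH: C=C double bond → alkene.
  CH(OH): –OH on an sp³ carbon → alcohol (secondary).
  CH2SCH2: C–S–C linkage → sulfide (thioether).
  CH(COOCH3): pendant –COOCH3: carbonyl C bonded to C and –OCH3 → ester.
  CH(CH2NH2): pendant –CH2NH2: N on sp³ C, no adjacent C=O → amine.
  CH2NO2: –NO2 on carbon → nitro group.
Amine appears at: CH(CH2NH2) → 1.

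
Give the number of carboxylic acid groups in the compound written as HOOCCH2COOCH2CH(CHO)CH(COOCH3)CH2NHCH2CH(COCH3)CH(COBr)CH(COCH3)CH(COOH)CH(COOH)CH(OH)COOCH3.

Reading the structure from left to right:
  HOOC: –COOH: carbonyl C bonded to –OH and C → carboxylic acid (the –OH is not a separate alcohol).
  CH2COOCH2: –C(=O)–O–C with C on the carbonyl side → ester.
  CH(CHO): pendant –CHO: carbonyl C bonded to C and H → aldehyde.
  CH(COOCH3): pendant –COOCH3: carbonyl C bonded to C and –OCH3 → ester.
  CH2NHCH2: C–N–C with sp³ carbons and no adjacent C=O → amine (secondary).
  CH(COCH3): pendant –COCH3: carbonyl C bonded to two carbons → ketone.
  CH(COBr): pendant –C(=O)X: carbonyl C bonded to C and halogen → acyl halide.
  CH(COCH3): pendant –COCH3: carbonyl C bonded to two carbons → ketone.
  CH(COOH): pendant –COOH: carbonyl C bonded to C and –OH → carboxylic acid.
  CH(COOH): pendant –COOH: carbonyl C bonded to C and –OH → carboxylic acid.
  CH(OH): –OH on an sp³ carbon → alcohol (secondary).
  COOCH3: –C(=O)OCH3: carbonyl C bonded to C and to –OCH3 → ester (not ketone + ether).
Carboxylic acid appears at: HOOC, CH(COOH), CH(COOH) → 3.

3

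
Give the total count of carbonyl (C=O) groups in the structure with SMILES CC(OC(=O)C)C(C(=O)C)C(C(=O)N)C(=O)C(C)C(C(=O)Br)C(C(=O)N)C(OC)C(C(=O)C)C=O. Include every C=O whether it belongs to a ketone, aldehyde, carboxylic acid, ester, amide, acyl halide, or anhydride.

CH(OCOCH3): ester, 1 C=O (running total 1).
CH(COCH3): ketone, 1 C=O (running total 2).
CH(CONH2): amide, 1 C=O (running total 3).
CO: ketone, 1 C=O (running total 4).
CH(COBr): acyl halide, 1 C=O (running total 5).
CH(CONH2): amide, 1 C=O (running total 6).
CH(COCH3): ketone, 1 C=O (running total 7).
CHO: aldehyde, 1 C=O (running total 8).

8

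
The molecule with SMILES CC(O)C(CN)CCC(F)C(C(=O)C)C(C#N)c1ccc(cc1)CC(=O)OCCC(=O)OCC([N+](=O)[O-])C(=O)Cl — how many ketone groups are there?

–OH on an sp³ carbon → alcohol (secondary).
pendant –CH2NH2: N on sp³ C, no adjacent C=O → amine.
halogen on an sp³ carbon → alkyl halide.
pendant –COCH3: carbonyl C bonded to two carbons → ketone.
pendant –C≡N: nitrile.
para-disubstituted benzene ring → arene.
–C(=O)–O–C with C on the carbonyl side → ester.
–C(=O)–O–C with C on the carbonyl side → ester.
–NO2 on an sp³ carbon → nitro (the N=O is not a carbonyl).
–C(=O)Cl: carbonyl C bonded to C and to a halogen → acyl halide (not alkyl halide).
Ketone appears at: CH(COCH3) → 1.

1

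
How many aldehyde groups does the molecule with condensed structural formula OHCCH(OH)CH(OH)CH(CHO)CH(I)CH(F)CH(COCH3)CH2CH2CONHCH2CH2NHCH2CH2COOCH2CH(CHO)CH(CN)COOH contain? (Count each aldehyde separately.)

terminal –CHO: carbonyl C bonded to H and C → aldehyde.
–OH on an sp³ carbon → alcohol (secondary).
–OH on an sp³ carbon → alcohol (secondary).
pendant –CHO: carbonyl C bonded to C and H → aldehyde.
halogen on an sp³ carbon → alkyl halide.
halogen on an sp³ carbon → alkyl halide.
pendant –COCH3: carbonyl C bonded to two carbons → ketone.
–C(=O)–N– linkage → amide (the N is not an amine).
C–N–C with sp³ carbons and no adjacent C=O → amine (secondary).
–C(=O)–O–C with C on the carbonyl side → ester.
pendant –CHO: carbonyl C bonded to C and H → aldehyde.
pendant –C≡N: nitrile.
–COOH: carbonyl C bonded to –OH and C → carboxylic acid (the –OH is not a separate alcohol).
Aldehyde appears at: OHC, CH(CHO), CH(CHO) → 3.

3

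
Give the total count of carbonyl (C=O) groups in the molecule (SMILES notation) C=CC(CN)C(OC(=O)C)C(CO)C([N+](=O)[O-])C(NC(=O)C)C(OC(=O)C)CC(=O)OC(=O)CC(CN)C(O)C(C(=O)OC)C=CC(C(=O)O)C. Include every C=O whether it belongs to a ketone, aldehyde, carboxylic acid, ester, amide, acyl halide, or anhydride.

CH(OCOCH3): ester, 1 C=O (running total 1).
CH(NHCOCH3): amide, 1 C=O (running total 2).
CH(OCOCH3): ester, 1 C=O (running total 3).
CH2CO-O-COCH2: anhydride, 2 C=O (running total 5).
CH(COOCH3): ester, 1 C=O (running total 6).
CH(COOH): carboxylic acid, 1 C=O (running total 7).

7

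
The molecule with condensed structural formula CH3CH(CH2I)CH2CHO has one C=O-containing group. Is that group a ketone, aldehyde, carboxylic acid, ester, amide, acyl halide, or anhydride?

The carbonyl is in the CHO segment: terminal –CHO: carbonyl C bonded to H and C → aldehyde.

aldehyde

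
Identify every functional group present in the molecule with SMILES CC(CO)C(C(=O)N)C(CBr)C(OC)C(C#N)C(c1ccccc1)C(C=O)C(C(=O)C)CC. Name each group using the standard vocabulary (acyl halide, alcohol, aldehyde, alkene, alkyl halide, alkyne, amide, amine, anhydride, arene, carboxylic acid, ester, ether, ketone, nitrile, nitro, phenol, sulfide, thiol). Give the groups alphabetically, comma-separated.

alcohol, aldehyde, alkyl halide, amide, arene, ether, ketone, nitrile

pendant –CH2OH on an sp³ backbone C → alcohol.
pendant –CONH2: carbonyl C bonded to C and N → amide.
pendant –CH2X: halogen on sp³ carbon → alkyl halide.
pendant –OCH3: C–O–C with sp³ C, no adjacent C=O → ether.
pendant –C≡N: nitrile.
pendant –C6H5: benzene ring → arene.
pendant –CHO: carbonyl C bonded to C and H → aldehyde.
pendant –COCH3: carbonyl C bonded to two carbons → ketone.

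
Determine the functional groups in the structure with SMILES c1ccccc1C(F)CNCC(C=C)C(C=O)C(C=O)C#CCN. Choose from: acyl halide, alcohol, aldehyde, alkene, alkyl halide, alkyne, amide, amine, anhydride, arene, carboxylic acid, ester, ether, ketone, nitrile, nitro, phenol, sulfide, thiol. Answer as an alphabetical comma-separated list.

aldehyde, alkene, alkyl halide, alkyne, amine, arene

Reading the structure from left to right:
  C6H5: C6H5– phenyl ring → arene.
  CH(F): halogen on an sp³ carbon → alkyl halide.
  CH2NHCH2: C–N–C with sp³ carbons and no adjacent C=O → amine (secondary).
  CH(CH=CH2): pendant –CH=CH2: C=C double bond → alkene.
  CH(CHO): pendant –CHO: carbonyl C bonded to C and H → aldehyde.
  CH(CHO): pendant –CHO: carbonyl C bonded to C and H → aldehyde.
  C≡C: C≡C triple bond → alkyne.
  CH2NH2: –NH2 on an sp³ carbon with no adjacent C=O → amine.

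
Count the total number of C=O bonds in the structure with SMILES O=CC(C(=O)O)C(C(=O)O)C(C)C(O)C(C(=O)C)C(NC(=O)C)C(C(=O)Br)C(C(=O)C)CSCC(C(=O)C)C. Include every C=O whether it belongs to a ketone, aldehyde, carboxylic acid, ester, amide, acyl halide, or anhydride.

8

OHC: aldehyde, 1 C=O (running total 1).
CH(COOH): carboxylic acid, 1 C=O (running total 2).
CH(COOH): carboxylic acid, 1 C=O (running total 3).
CH(COCH3): ketone, 1 C=O (running total 4).
CH(NHCOCH3): amide, 1 C=O (running total 5).
CH(COBr): acyl halide, 1 C=O (running total 6).
CH(COCH3): ketone, 1 C=O (running total 7).
CH(COCH3): ketone, 1 C=O (running total 8).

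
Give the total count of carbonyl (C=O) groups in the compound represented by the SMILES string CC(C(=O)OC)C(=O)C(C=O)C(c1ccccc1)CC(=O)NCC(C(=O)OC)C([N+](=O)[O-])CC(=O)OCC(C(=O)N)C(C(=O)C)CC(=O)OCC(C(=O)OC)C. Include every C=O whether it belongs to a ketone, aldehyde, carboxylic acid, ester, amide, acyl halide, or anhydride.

CH(COOCH3): ester, 1 C=O (running total 1).
CO: ketone, 1 C=O (running total 2).
CH(CHO): aldehyde, 1 C=O (running total 3).
CH2CONHCH2: amide, 1 C=O (running total 4).
CH(COOCH3): ester, 1 C=O (running total 5).
CH2COOCH2: ester, 1 C=O (running total 6).
CH(CONH2): amide, 1 C=O (running total 7).
CH(COCH3): ketone, 1 C=O (running total 8).
CH2COOCH2: ester, 1 C=O (running total 9).
CH(COOCH3): ester, 1 C=O (running total 10).

10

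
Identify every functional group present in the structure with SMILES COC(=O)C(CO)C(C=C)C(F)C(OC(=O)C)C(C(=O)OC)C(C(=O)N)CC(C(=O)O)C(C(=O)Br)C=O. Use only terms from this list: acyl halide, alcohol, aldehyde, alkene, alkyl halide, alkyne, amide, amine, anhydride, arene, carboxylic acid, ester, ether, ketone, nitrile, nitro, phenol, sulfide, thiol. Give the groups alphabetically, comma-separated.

CH3O–C(=O)–: carbonyl C bonded to C and to –OCH3 → ester (not ketone + ether).
pendant –CH2OH on an sp³ backbone C → alcohol.
pendant –CH=CH2: C=C double bond → alkene.
halogen on an sp³ carbon → alkyl halide.
pendant –OC(=O)CH3: an acyloxy group → ester.
pendant –COOCH3: carbonyl C bonded to C and –OCH3 → ester.
pendant –CONH2: carbonyl C bonded to C and N → amide.
pendant –COOH: carbonyl C bonded to C and –OH → carboxylic acid.
pendant –C(=O)X: carbonyl C bonded to C and halogen → acyl halide.
terminal –CHO: carbonyl C bonded to H and C → aldehyde.

acyl halide, alcohol, aldehyde, alkene, alkyl halide, amide, carboxylic acid, ester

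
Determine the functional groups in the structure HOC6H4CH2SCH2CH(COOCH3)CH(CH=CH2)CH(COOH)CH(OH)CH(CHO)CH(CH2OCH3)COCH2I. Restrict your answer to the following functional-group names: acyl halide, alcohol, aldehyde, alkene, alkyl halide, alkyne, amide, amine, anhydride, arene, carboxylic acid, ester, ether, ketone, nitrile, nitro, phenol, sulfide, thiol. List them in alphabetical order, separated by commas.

alcohol, aldehyde, alkene, alkyl halide, arene, carboxylic acid, ester, ether, ketone, phenol, sulfide

–OH attached directly to an aromatic ring → phenol (not alcohol); the ring itself is an arene.
C–S–C linkage → sulfide (thioether).
pendant –COOCH3: carbonyl C bonded to C and –OCH3 → ester.
pendant –CH=CH2: C=C double bond → alkene.
pendant –COOH: carbonyl C bonded to C and –OH → carboxylic acid.
–OH on an sp³ carbon → alcohol (secondary).
pendant –CHO: carbonyl C bonded to C and H → aldehyde.
pendant –CH2OCH3: C–O–C linkage → ether.
–C(=O)– with carbon on both sides → ketone.
halogen on an sp³ carbon → alkyl halide.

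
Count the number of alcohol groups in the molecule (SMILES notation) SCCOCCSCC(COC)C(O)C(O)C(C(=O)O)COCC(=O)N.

2

Taking each segment in turn:
  HSCH2: –SH on an sp³ carbon → thiol.
  CH2OCH2: C–O–C with sp³ carbons on both sides and no adjacent C=O → ether.
  CH2SCH2: C–S–C linkage → sulfide (thioether).
  CH(CH2OCH3): pendant –CH2OCH3: C–O–C linkage → ether.
  CH(OH): –OH on an sp³ carbon → alcohol (secondary).
  CH(OH): –OH on an sp³ carbon → alcohol (secondary).
  CH(COOH): pendant –COOH: carbonyl C bonded to C and –OH → carboxylic acid.
  CH2OCH2: C–O–C with sp³ carbons on both sides and no adjacent C=O → ether.
  CONH2: –C(=O)NH2: carbonyl C bonded to C and to N → amide (the N is not a separate amine).
Alcohol appears at: CH(OH), CH(OH) → 2.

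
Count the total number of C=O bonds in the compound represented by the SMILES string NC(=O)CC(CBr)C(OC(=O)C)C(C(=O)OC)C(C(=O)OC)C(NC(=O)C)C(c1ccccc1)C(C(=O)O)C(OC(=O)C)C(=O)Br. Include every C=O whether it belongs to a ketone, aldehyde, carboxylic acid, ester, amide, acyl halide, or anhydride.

H2NCO: amide, 1 C=O (running total 1).
CH(OCOCH3): ester, 1 C=O (running total 2).
CH(COOCH3): ester, 1 C=O (running total 3).
CH(COOCH3): ester, 1 C=O (running total 4).
CH(NHCOCH3): amide, 1 C=O (running total 5).
CH(COOH): carboxylic acid, 1 C=O (running total 6).
CH(OCOCH3): ester, 1 C=O (running total 7).
COBr: acyl halide, 1 C=O (running total 8).

8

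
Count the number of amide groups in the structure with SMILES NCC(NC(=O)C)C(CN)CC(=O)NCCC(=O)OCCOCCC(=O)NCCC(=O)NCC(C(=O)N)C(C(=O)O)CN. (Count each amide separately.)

5

–NH2 on an sp³ carbon with no adjacent C=O → amine.
pendant –NHC(=O)CH3: N bonded to a carbonyl → amide (not amine).
pendant –CH2NH2: N on sp³ C, no adjacent C=O → amine.
–C(=O)–N– linkage → amide (the N is not an amine).
–C(=O)–O–C with C on the carbonyl side → ester.
C–O–C with sp³ carbons on both sides and no adjacent C=O → ether.
–C(=O)–N– linkage → amide (the N is not an amine).
–C(=O)–N– linkage → amide (the N is not an amine).
pendant –CONH2: carbonyl C bonded to C and N → amide.
pendant –COOH: carbonyl C bonded to C and –OH → carboxylic acid.
–NH2 on an sp³ carbon with no adjacent C=O → amine.
Amide appears at: CH(NHCOCH3), CH2CONHCH2, CH2CONHCH2, CH2CONHCH2, CH(CONH2) → 5.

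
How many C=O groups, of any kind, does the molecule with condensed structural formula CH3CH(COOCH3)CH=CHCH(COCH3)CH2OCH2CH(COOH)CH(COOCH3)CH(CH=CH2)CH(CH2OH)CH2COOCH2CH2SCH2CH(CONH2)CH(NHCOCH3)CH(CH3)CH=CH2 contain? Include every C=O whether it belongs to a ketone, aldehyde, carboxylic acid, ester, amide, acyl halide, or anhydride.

CH(COOCH3): ester, 1 C=O (running total 1).
CH(COCH3): ketone, 1 C=O (running total 2).
CH(COOH): carboxylic acid, 1 C=O (running total 3).
CH(COOCH3): ester, 1 C=O (running total 4).
CH2COOCH2: ester, 1 C=O (running total 5).
CH(CONH2): amide, 1 C=O (running total 6).
CH(NHCOCH3): amide, 1 C=O (running total 7).

7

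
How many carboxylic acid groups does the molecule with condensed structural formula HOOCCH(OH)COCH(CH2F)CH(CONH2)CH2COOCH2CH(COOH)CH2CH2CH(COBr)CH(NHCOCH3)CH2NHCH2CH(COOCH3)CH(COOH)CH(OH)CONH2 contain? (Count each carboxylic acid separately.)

3

–COOH: carbonyl C bonded to –OH and C → carboxylic acid (the –OH is not a separate alcohol).
–OH on an sp³ carbon → alcohol (secondary).
–C(=O)– with carbon on both sides → ketone.
pendant –CH2X: halogen on sp³ carbon → alkyl halide.
pendant –CONH2: carbonyl C bonded to C and N → amide.
–C(=O)–O–C with C on the carbonyl side → ester.
pendant –COOH: carbonyl C bonded to C and –OH → carboxylic acid.
pendant –C(=O)X: carbonyl C bonded to C and halogen → acyl halide.
pendant –NHC(=O)CH3: N bonded to a carbonyl → amide (not amine).
C–N–C with sp³ carbons and no adjacent C=O → amine (secondary).
pendant –COOCH3: carbonyl C bonded to C and –OCH3 → ester.
pendant –COOH: carbonyl C bonded to C and –OH → carboxylic acid.
–OH on an sp³ carbon → alcohol (secondary).
–C(=O)NH2: carbonyl C bonded to C and to N → amide (the N is not a separate amine).
Carboxylic acid appears at: HOOC, CH(COOH), CH(COOH) → 3.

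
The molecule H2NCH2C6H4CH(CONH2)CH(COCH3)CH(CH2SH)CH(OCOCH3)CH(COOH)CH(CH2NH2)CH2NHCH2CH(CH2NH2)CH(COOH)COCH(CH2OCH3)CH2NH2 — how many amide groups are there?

1

Working along the chain:
  H2NCH2: –NH2 on an sp³ carbon with no adjacent C=O → amine.
  C6H4: para-disubstituted benzene ring → arene.
  CH(CONH2): pendant –CONH2: carbonyl C bonded to C and N → amide.
  CH(COCH3): pendant –COCH3: carbonyl C bonded to two carbons → ketone.
  CH(CH2SH): pendant –CH2SH → thiol.
  CH(OCOCH3): pendant –OC(=O)CH3: an acyloxy group → ester.
  CH(COOH): pendant –COOH: carbonyl C bonded to C and –OH → carboxylic acid.
  CH(CH2NH2): pendant –CH2NH2: N on sp³ C, no adjacent C=O → amine.
  CH2NHCH2: C–N–C with sp³ carbons and no adjacent C=O → amine (secondary).
  CH(CH2NH2): pendant –CH2NH2: N on sp³ C, no adjacent C=O → amine.
  CH(COOH): pendant –COOH: carbonyl C bonded to C and –OH → carboxylic acid.
  CO: –C(=O)– with carbon on both sides → ketone.
  CH(CH2OCH3): pendant –CH2OCH3: C–O–C linkage → ether.
  CH2NH2: –NH2 on an sp³ carbon with no adjacent C=O → amine.
Amide appears at: CH(CONH2) → 1.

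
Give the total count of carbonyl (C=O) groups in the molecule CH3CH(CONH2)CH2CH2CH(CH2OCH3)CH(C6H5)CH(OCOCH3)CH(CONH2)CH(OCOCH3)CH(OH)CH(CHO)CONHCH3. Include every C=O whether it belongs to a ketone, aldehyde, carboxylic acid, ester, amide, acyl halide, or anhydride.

6

CH(CONH2): amide, 1 C=O (running total 1).
CH(OCOCH3): ester, 1 C=O (running total 2).
CH(CONH2): amide, 1 C=O (running total 3).
CH(OCOCH3): ester, 1 C=O (running total 4).
CH(CHO): aldehyde, 1 C=O (running total 5).
CONHCH3: amide, 1 C=O (running total 6).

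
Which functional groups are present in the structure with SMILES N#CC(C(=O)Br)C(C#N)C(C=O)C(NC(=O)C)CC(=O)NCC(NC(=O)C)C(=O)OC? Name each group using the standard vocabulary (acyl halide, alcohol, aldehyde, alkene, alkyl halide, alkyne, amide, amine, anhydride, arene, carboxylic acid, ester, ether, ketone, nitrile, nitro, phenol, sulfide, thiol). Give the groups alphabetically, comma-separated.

Reading the structure from left to right:
  N≡C: N≡C–: carbon triple-bonded to nitrogen → nitrile.
  CH(COBr): pendant –C(=O)X: carbonyl C bonded to C and halogen → acyl halide.
  CH(CN): pendant –C≡N: nitrile.
  CH(CHO): pendant –CHO: carbonyl C bonded to C and H → aldehyde.
  CH(NHCOCH3): pendant –NHC(=O)CH3: N bonded to a carbonyl → amide (not amine).
  CH2CONHCH2: –C(=O)–N– linkage → amide (the N is not an amine).
  CH(NHCOCH3): pendant –NHC(=O)CH3: N bonded to a carbonyl → amide (not amine).
  COOCH3: –C(=O)OCH3: carbonyl C bonded to C and to –OCH3 → ester (not ketone + ether).

acyl halide, aldehyde, amide, ester, nitrile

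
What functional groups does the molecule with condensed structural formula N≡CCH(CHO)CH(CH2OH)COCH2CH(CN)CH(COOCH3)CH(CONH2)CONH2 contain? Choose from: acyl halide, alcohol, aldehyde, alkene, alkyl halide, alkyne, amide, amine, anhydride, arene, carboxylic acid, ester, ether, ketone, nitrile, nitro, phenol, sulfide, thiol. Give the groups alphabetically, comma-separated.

N≡C–: carbon triple-bonded to nitrogen → nitrile.
pendant –CHO: carbonyl C bonded to C and H → aldehyde.
pendant –CH2OH on an sp³ backbone C → alcohol.
–C(=O)– with carbon on both sides → ketone.
pendant –C≡N: nitrile.
pendant –COOCH3: carbonyl C bonded to C and –OCH3 → ester.
pendant –CONH2: carbonyl C bonded to C and N → amide.
–C(=O)NH2: carbonyl C bonded to C and to N → amide (the N is not a separate amine).

alcohol, aldehyde, amide, ester, ketone, nitrile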